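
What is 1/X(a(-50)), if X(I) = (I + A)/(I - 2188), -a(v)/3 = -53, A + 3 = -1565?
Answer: 2029/1409 ≈ 1.4400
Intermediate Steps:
A = -1568 (A = -3 - 1565 = -1568)
a(v) = 159 (a(v) = -3*(-53) = 159)
X(I) = (-1568 + I)/(-2188 + I) (X(I) = (I - 1568)/(I - 2188) = (-1568 + I)/(-2188 + I))
1/X(a(-50)) = 1/((-1568 + 159)/(-2188 + 159)) = 1/(-1409/(-2029)) = 1/(-1/2029*(-1409)) = 1/(1409/2029) = 2029/1409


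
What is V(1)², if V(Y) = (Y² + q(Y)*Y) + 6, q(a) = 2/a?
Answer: 81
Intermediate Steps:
V(Y) = 8 + Y² (V(Y) = (Y² + (2/Y)*Y) + 6 = (Y² + 2) + 6 = (2 + Y²) + 6 = 8 + Y²)
V(1)² = (8 + 1²)² = (8 + 1)² = 9² = 81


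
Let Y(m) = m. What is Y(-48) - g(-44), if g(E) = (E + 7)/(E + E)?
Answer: -4261/88 ≈ -48.420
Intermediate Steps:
g(E) = (7 + E)/(2*E) (g(E) = (7 + E)/((2*E)) = (7 + E)*(1/(2*E)) = (7 + E)/(2*E))
Y(-48) - g(-44) = -48 - (7 - 44)/(2*(-44)) = -48 - (-1)*(-37)/(2*44) = -48 - 1*37/88 = -48 - 37/88 = -4261/88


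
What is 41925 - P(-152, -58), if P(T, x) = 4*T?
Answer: 42533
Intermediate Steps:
41925 - P(-152, -58) = 41925 - 4*(-152) = 41925 - 1*(-608) = 41925 + 608 = 42533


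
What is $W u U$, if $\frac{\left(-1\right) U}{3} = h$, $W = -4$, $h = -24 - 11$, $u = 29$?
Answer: $-12180$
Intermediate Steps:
$h = -35$
$U = 105$ ($U = \left(-3\right) \left(-35\right) = 105$)
$W u U = \left(-4\right) 29 \cdot 105 = \left(-116\right) 105 = -12180$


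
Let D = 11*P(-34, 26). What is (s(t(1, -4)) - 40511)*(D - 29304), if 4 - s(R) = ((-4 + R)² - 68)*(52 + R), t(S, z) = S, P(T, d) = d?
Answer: 1084692840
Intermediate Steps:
D = 286 (D = 11*26 = 286)
s(R) = 4 - (-68 + (-4 + R)²)*(52 + R) (s(R) = 4 - ((-4 + R)² - 68)*(52 + R) = 4 - (-68 + (-4 + R)²)*(52 + R))
(s(t(1, -4)) - 40511)*(D - 29304) = ((2708 - 1*1³ - 44*1² + 468*1) - 40511)*(286 - 29304) = ((2708 - 1*1 - 44*1 + 468) - 40511)*(-29018) = ((2708 - 1 - 44 + 468) - 40511)*(-29018) = (3131 - 40511)*(-29018) = -37380*(-29018) = 1084692840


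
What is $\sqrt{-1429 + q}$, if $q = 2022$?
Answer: $\sqrt{593} \approx 24.352$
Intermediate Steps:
$\sqrt{-1429 + q} = \sqrt{-1429 + 2022} = \sqrt{593}$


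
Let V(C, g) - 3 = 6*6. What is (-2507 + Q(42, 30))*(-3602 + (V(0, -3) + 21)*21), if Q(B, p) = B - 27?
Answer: 5836264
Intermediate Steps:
Q(B, p) = -27 + B
V(C, g) = 39 (V(C, g) = 3 + 6*6 = 3 + 36 = 39)
(-2507 + Q(42, 30))*(-3602 + (V(0, -3) + 21)*21) = (-2507 + (-27 + 42))*(-3602 + (39 + 21)*21) = (-2507 + 15)*(-3602 + 60*21) = -2492*(-3602 + 1260) = -2492*(-2342) = 5836264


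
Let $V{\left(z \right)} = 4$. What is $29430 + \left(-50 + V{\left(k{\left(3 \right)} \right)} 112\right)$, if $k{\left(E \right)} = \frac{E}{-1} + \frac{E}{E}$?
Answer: $29828$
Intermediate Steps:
$k{\left(E \right)} = 1 - E$ ($k{\left(E \right)} = E \left(-1\right) + 1 = - E + 1 = 1 - E$)
$29430 + \left(-50 + V{\left(k{\left(3 \right)} \right)} 112\right) = 29430 + \left(-50 + 4 \cdot 112\right) = 29430 + \left(-50 + 448\right) = 29430 + 398 = 29828$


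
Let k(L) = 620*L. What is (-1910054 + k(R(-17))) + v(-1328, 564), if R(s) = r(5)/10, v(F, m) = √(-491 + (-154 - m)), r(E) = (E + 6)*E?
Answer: -1906644 + I*√1209 ≈ -1.9066e+6 + 34.771*I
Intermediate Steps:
r(E) = E*(6 + E) (r(E) = (6 + E)*E = E*(6 + E))
v(F, m) = √(-645 - m)
R(s) = 11/2 (R(s) = (5*(6 + 5))/10 = (5*11)*(⅒) = 55*(⅒) = 11/2)
(-1910054 + k(R(-17))) + v(-1328, 564) = (-1910054 + 620*(11/2)) + √(-645 - 1*564) = (-1910054 + 3410) + √(-645 - 564) = -1906644 + √(-1209) = -1906644 + I*√1209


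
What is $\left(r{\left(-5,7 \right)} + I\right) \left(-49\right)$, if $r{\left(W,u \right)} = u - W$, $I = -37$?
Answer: $1225$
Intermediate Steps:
$\left(r{\left(-5,7 \right)} + I\right) \left(-49\right) = \left(\left(7 - -5\right) - 37\right) \left(-49\right) = \left(\left(7 + 5\right) - 37\right) \left(-49\right) = \left(12 - 37\right) \left(-49\right) = \left(-25\right) \left(-49\right) = 1225$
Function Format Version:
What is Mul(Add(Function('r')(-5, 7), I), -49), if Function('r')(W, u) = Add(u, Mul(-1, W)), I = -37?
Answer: 1225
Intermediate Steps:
Mul(Add(Function('r')(-5, 7), I), -49) = Mul(Add(Add(7, Mul(-1, -5)), -37), -49) = Mul(Add(Add(7, 5), -37), -49) = Mul(Add(12, -37), -49) = Mul(-25, -49) = 1225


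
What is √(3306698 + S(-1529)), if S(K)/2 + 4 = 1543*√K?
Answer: √(3306690 + 3086*I*√1529) ≈ 1818.7 + 33.174*I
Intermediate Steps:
S(K) = -8 + 3086*√K (S(K) = -8 + 2*(1543*√K) = -8 + 3086*√K)
√(3306698 + S(-1529)) = √(3306698 + (-8 + 3086*√(-1529))) = √(3306698 + (-8 + 3086*(I*√1529))) = √(3306698 + (-8 + 3086*I*√1529)) = √(3306690 + 3086*I*√1529)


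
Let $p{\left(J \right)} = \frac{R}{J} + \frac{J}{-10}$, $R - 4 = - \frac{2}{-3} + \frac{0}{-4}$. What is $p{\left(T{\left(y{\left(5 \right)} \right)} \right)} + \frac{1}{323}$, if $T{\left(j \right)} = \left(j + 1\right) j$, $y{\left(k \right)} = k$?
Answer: $- \frac{41299}{14535} \approx -2.8413$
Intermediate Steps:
$R = \frac{14}{3}$ ($R = 4 + \left(- \frac{2}{-3} + \frac{0}{-4}\right) = 4 + \left(\left(-2\right) \left(- \frac{1}{3}\right) + 0 \left(- \frac{1}{4}\right)\right) = 4 + \left(\frac{2}{3} + 0\right) = 4 + \frac{2}{3} = \frac{14}{3} \approx 4.6667$)
$T{\left(j \right)} = j \left(1 + j\right)$ ($T{\left(j \right)} = \left(1 + j\right) j = j \left(1 + j\right)$)
$p{\left(J \right)} = - \frac{J}{10} + \frac{14}{3 J}$ ($p{\left(J \right)} = \frac{14}{3 J} + \frac{J}{-10} = \frac{14}{3 J} + J \left(- \frac{1}{10}\right) = \frac{14}{3 J} - \frac{J}{10} = - \frac{J}{10} + \frac{14}{3 J}$)
$p{\left(T{\left(y{\left(5 \right)} \right)} \right)} + \frac{1}{323} = \left(- \frac{5 \left(1 + 5\right)}{10} + \frac{14}{3 \cdot 5 \left(1 + 5\right)}\right) + \frac{1}{323} = \left(- \frac{5 \cdot 6}{10} + \frac{14}{3 \cdot 5 \cdot 6}\right) + \frac{1}{323} = \left(\left(- \frac{1}{10}\right) 30 + \frac{14}{3 \cdot 30}\right) + \frac{1}{323} = \left(-3 + \frac{14}{3} \cdot \frac{1}{30}\right) + \frac{1}{323} = \left(-3 + \frac{7}{45}\right) + \frac{1}{323} = - \frac{128}{45} + \frac{1}{323} = - \frac{41299}{14535}$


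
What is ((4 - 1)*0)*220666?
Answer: 0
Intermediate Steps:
((4 - 1)*0)*220666 = (3*0)*220666 = 0*220666 = 0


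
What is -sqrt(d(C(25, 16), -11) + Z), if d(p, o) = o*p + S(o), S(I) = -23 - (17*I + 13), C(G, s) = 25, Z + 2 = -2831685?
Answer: -I*sqrt(2831811) ≈ -1682.8*I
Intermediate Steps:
Z = -2831687 (Z = -2 - 2831685 = -2831687)
S(I) = -36 - 17*I (S(I) = -23 - (13 + 17*I) = -23 + (-13 - 17*I) = -36 - 17*I)
d(p, o) = -36 - 17*o + o*p (d(p, o) = o*p + (-36 - 17*o) = -36 - 17*o + o*p)
-sqrt(d(C(25, 16), -11) + Z) = -sqrt((-36 - 17*(-11) - 11*25) - 2831687) = -sqrt((-36 + 187 - 275) - 2831687) = -sqrt(-124 - 2831687) = -sqrt(-2831811) = -I*sqrt(2831811)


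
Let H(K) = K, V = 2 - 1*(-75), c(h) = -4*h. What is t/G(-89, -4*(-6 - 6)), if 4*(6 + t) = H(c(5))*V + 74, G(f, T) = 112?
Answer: -745/224 ≈ -3.3259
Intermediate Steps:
V = 77 (V = 2 + 75 = 77)
t = -745/2 (t = -6 + (-4*5*77 + 74)/4 = -6 + (-20*77 + 74)/4 = -6 + (-1540 + 74)/4 = -6 + (¼)*(-1466) = -6 - 733/2 = -745/2 ≈ -372.50)
t/G(-89, -4*(-6 - 6)) = -745/2/112 = -745/2*1/112 = -745/224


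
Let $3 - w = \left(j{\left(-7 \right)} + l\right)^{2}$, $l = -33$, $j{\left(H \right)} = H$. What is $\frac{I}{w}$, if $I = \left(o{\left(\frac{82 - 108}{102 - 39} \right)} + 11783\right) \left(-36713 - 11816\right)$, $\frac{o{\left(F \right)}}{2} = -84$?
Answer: $\frac{563664335}{1597} \approx 3.5295 \cdot 10^{5}$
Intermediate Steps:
$o{\left(F \right)} = -168$ ($o{\left(F \right)} = 2 \left(-84\right) = -168$)
$w = -1597$ ($w = 3 - \left(-7 - 33\right)^{2} = 3 - \left(-40\right)^{2} = 3 - 1600 = -1597$)
$I = -563664335$ ($I = \left(-168 + 11783\right) \left(-36713 - 11816\right) = 11615 \left(-48529\right) = -563664335$)
$\frac{I}{w} = - \frac{563664335}{-1597} = \left(-563664335\right) \left(- \frac{1}{1597}\right) = \frac{563664335}{1597}$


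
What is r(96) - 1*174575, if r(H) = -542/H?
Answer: -8379871/48 ≈ -1.7458e+5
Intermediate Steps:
r(96) - 1*174575 = -542/96 - 1*174575 = -542*1/96 - 174575 = -271/48 - 174575 = -8379871/48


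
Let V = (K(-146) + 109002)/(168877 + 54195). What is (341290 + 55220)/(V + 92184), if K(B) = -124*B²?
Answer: 44225139360/10280567533 ≈ 4.3018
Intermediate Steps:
V = -1267091/111536 (V = (-124*(-146)² + 109002)/(168877 + 54195) = (-124*21316 + 109002)/223072 = (-2643184 + 109002)*(1/223072) = -2534182*1/223072 = -1267091/111536 ≈ -11.360)
(341290 + 55220)/(V + 92184) = (341290 + 55220)/(-1267091/111536 + 92184) = 396510/(10280567533/111536) = 396510*(111536/10280567533) = 44225139360/10280567533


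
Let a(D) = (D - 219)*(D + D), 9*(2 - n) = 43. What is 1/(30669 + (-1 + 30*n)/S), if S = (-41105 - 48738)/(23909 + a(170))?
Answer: 269529/8268018898 ≈ 3.2599e-5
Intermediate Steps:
n = -25/9 (n = 2 - ⅑*43 = 2 - 43/9 = -25/9 ≈ -2.7778)
a(D) = 2*D*(-219 + D) (a(D) = (-219 + D)*(2*D) = 2*D*(-219 + D))
S = -89843/7249 (S = (-41105 - 48738)/(23909 + 2*170*(-219 + 170)) = -89843/(23909 + 2*170*(-49)) = -89843/(23909 - 16660) = -89843/7249 ≈ -12.394)
1/(30669 + (-1 + 30*n)/S) = 1/(30669 + (-1 + 30*(-25/9))/(-89843/7249)) = 1/(30669 + (-1 - 250/3)*(-7249/89843)) = 1/(30669 - 253/3*(-7249/89843)) = 1/(30669 + 1833997/269529) = 1/(8268018898/269529) = 269529/8268018898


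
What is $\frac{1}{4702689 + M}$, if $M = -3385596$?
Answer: $\frac{1}{1317093} \approx 7.5925 \cdot 10^{-7}$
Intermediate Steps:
$\frac{1}{4702689 + M} = \frac{1}{4702689 - 3385596} = \frac{1}{1317093}$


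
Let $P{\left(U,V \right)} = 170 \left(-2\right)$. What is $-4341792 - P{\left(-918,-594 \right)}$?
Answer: $-4341452$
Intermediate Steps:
$P{\left(U,V \right)} = -340$
$-4341792 - P{\left(-918,-594 \right)} = -4341792 - -340 = -4341792 + 340 = -4341452$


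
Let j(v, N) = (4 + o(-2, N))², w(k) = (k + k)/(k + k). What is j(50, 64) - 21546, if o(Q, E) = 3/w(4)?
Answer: -21497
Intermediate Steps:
w(k) = 1 (w(k) = (2*k)/((2*k)) = (2*k)*(1/(2*k)) = 1)
o(Q, E) = 3 (o(Q, E) = 3/1 = 3*1 = 3)
j(v, N) = 49 (j(v, N) = (4 + 3)² = 7² = 49)
j(50, 64) - 21546 = 49 - 21546 = -21497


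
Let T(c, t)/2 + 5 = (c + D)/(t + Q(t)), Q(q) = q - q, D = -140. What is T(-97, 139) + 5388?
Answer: 747068/139 ≈ 5374.6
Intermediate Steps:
Q(q) = 0
T(c, t) = -10 + 2*(-140 + c)/t (T(c, t) = -10 + 2*((c - 140)/(t + 0)) = -10 + 2*((-140 + c)/t) = -10 + 2*(-140 + c)/t)
T(-97, 139) + 5388 = 2*(-140 - 97 - 5*139)/139 + 5388 = 2*(1/139)*(-140 - 97 - 695) + 5388 = 2*(1/139)*(-932) + 5388 = -1864/139 + 5388 = 747068/139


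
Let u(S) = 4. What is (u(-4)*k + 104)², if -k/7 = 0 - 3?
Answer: 35344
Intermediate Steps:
k = 21 (k = -7*(0 - 3) = -7*(-3) = 21)
(u(-4)*k + 104)² = (4*21 + 104)² = (84 + 104)² = 188² = 35344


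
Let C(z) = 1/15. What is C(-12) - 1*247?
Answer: -3704/15 ≈ -246.93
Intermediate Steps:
C(z) = 1/15
C(-12) - 1*247 = 1/15 - 1*247 = 1/15 - 247 = -3704/15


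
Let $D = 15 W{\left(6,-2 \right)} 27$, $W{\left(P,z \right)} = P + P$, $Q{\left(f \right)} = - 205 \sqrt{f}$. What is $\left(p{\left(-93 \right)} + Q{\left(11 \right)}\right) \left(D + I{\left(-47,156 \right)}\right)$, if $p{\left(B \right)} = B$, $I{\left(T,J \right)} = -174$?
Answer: $-435798 - 960630 \sqrt{11} \approx -3.6218 \cdot 10^{6}$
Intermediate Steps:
$W{\left(P,z \right)} = 2 P$
$D = 4860$ ($D = 15 \cdot 2 \cdot 6 \cdot 27 = 15 \cdot 12 \cdot 27 = 180 \cdot 27 = 4860$)
$\left(p{\left(-93 \right)} + Q{\left(11 \right)}\right) \left(D + I{\left(-47,156 \right)}\right) = \left(-93 - 205 \sqrt{11}\right) \left(4860 - 174\right) = \left(-93 - 205 \sqrt{11}\right) 4686 = -435798 - 960630 \sqrt{11}$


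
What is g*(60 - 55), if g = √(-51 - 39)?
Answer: 15*I*√10 ≈ 47.434*I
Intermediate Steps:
g = 3*I*√10 (g = √(-90) = 3*I*√10 ≈ 9.4868*I)
g*(60 - 55) = (3*I*√10)*(60 - 55) = (3*I*√10)*5 = 15*I*√10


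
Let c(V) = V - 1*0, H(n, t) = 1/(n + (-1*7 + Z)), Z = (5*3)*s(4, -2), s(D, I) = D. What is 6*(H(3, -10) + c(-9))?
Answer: -1509/28 ≈ -53.893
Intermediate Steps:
Z = 60 (Z = (5*3)*4 = 15*4 = 60)
H(n, t) = 1/(53 + n) (H(n, t) = 1/(n + (-1*7 + 60)) = 1/(n + (-7 + 60)) = 1/(n + 53) = 1/(53 + n))
c(V) = V (c(V) = V + 0 = V)
6*(H(3, -10) + c(-9)) = 6*(1/(53 + 3) - 9) = 6*(1/56 - 9) = 6*(-503/56) = -1509/28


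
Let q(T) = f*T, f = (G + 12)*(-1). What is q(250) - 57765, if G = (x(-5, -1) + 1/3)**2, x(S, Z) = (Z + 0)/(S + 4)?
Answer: -550885/9 ≈ -61209.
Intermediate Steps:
x(S, Z) = Z/(4 + S)
G = 16/9 (G = (-1/(4 - 5) + 1/3)**2 = (-1/(-1) + 1/3)**2 = (-1*(-1) + 1/3)**2 = (1 + 1/3)**2 = (4/3)**2 = 16/9 ≈ 1.7778)
f = -124/9 (f = (16/9 + 12)*(-1) = (124/9)*(-1) = -124/9 ≈ -13.778)
q(T) = -124*T/9
q(250) - 57765 = -124/9*250 - 57765 = -31000/9 - 57765 = -550885/9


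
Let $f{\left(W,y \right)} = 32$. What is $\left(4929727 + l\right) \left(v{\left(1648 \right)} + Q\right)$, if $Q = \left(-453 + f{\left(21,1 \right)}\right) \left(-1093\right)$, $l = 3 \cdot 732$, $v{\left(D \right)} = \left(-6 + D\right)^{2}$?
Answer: $15566712407591$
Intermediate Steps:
$l = 2196$
$Q = 460153$ ($Q = \left(-453 + 32\right) \left(-1093\right) = \left(-421\right) \left(-1093\right) = 460153$)
$\left(4929727 + l\right) \left(v{\left(1648 \right)} + Q\right) = \left(4929727 + 2196\right) \left(\left(-6 + 1648\right)^{2} + 460153\right) = 4931923 \left(1642^{2} + 460153\right) = 4931923 \left(2696164 + 460153\right) = 4931923 \cdot 3156317 = 15566712407591$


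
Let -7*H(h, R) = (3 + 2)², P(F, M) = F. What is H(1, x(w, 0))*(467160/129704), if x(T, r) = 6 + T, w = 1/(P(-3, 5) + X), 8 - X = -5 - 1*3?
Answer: -1459875/113491 ≈ -12.863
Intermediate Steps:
X = 16 (X = 8 - (-5 - 1*3) = 8 - (-5 - 3) = 8 - 1*(-8) = 8 + 8 = 16)
w = 1/13 (w = 1/(-3 + 16) = 1/13 ≈ 0.076923)
H(h, R) = -25/7 (H(h, R) = -(3 + 2)²/7 = -⅐*5² = -⅐*25 = -25/7)
H(1, x(w, 0))*(467160/129704) = -11679000/(7*129704) = -25/7*58395/16213 = -1459875/113491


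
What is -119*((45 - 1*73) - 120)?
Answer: 17612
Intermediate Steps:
-119*((45 - 1*73) - 120) = -119*((45 - 73) - 120) = -119*(-28 - 120) = -119*(-148) = 17612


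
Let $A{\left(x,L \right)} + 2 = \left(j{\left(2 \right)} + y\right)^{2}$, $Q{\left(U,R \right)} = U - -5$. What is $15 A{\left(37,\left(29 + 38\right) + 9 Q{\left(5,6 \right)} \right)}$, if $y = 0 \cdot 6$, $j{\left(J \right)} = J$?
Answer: $30$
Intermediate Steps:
$Q{\left(U,R \right)} = 5 + U$ ($Q{\left(U,R \right)} = U + 5 = 5 + U$)
$y = 0$
$A{\left(x,L \right)} = 2$ ($A{\left(x,L \right)} = -2 + \left(2 + 0\right)^{2} = -2 + 2^{2} = -2 + 4 = 2$)
$15 A{\left(37,\left(29 + 38\right) + 9 Q{\left(5,6 \right)} \right)} = 15 \cdot 2 = 30$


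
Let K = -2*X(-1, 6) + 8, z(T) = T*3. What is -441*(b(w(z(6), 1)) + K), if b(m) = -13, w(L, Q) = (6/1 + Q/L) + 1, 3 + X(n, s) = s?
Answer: 4851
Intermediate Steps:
X(n, s) = -3 + s
z(T) = 3*T
w(L, Q) = 7 + Q/L (w(L, Q) = (6*1 + Q/L) + 1 = (6 + Q/L) + 1 = 7 + Q/L)
K = 2 (K = -2*(-3 + 6) + 8 = -2*3 + 8 = -6 + 8 = 2)
-441*(b(w(z(6), 1)) + K) = -441*(-13 + 2) = -441*(-11) = 4851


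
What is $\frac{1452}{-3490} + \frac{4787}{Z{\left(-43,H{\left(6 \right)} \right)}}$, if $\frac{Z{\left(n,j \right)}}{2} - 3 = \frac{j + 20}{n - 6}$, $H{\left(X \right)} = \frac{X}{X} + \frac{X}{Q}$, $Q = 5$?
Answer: $\frac{2045656127}{2177760} \approx 939.34$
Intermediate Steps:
$H{\left(X \right)} = 1 + \frac{X}{5}$ ($H{\left(X \right)} = \frac{X}{X} + \frac{X}{5} = 1 + X \frac{1}{5} = 1 + \frac{X}{5}$)
$Z{\left(n,j \right)} = 6 + \frac{2 \left(20 + j\right)}{-6 + n}$ ($Z{\left(n,j \right)} = 6 + 2 \frac{j + 20}{n - 6} = 6 + 2 \frac{20 + j}{-6 + n} = 6 + \frac{2 \left(20 + j\right)}{-6 + n}$)
$\frac{1452}{-3490} + \frac{4787}{Z{\left(-43,H{\left(6 \right)} \right)}} = \frac{1452}{-3490} + \frac{4787}{2 \frac{1}{-6 - 43} \left(2 + \left(1 + \frac{1}{5} \cdot 6\right) + 3 \left(-43\right)\right)} = 1452 \left(- \frac{1}{3490}\right) + \frac{4787}{2 \frac{1}{-49} \left(2 + \left(1 + \frac{6}{5}\right) - 129\right)} = - \frac{726}{1745} + \frac{4787}{2 \left(- \frac{1}{49}\right) \left(2 + \frac{11}{5} - 129\right)} = - \frac{726}{1745} + \frac{4787}{2 \left(- \frac{1}{49}\right) \left(- \frac{624}{5}\right)} = - \frac{726}{1745} + \frac{4787}{\frac{1248}{245}} = - \frac{726}{1745} + 4787 \cdot \frac{245}{1248} = - \frac{726}{1745} + \frac{1172815}{1248} = \frac{2045656127}{2177760}$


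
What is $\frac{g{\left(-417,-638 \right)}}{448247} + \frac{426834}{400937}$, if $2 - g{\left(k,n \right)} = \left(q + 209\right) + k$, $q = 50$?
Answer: $\frac{191391209918}{179718807439} \approx 1.0649$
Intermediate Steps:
$g{\left(k,n \right)} = -257 - k$ ($g{\left(k,n \right)} = 2 - \left(\left(50 + 209\right) + k\right) = 2 - \left(259 + k\right) = -257 - k$)
$\frac{g{\left(-417,-638 \right)}}{448247} + \frac{426834}{400937} = \frac{-257 - -417}{448247} + \frac{426834}{400937} = \left(-257 + 417\right) \frac{1}{448247} + 426834 \cdot \frac{1}{400937} = 160 \cdot \frac{1}{448247} + \frac{426834}{400937} = \frac{160}{448247} + \frac{426834}{400937} = \frac{191391209918}{179718807439}$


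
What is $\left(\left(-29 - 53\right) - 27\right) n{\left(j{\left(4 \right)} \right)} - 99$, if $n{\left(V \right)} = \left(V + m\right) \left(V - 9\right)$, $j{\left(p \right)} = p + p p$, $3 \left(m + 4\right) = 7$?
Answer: $- \frac{66242}{3} \approx -22081.0$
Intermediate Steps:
$m = - \frac{5}{3}$ ($m = -4 + \frac{1}{3} \cdot 7 = -4 + \frac{7}{3} = - \frac{5}{3} \approx -1.6667$)
$j{\left(p \right)} = p + p^{2}$
$n{\left(V \right)} = \left(-9 + V\right) \left(- \frac{5}{3} + V\right)$ ($n{\left(V \right)} = \left(V - \frac{5}{3}\right) \left(V - 9\right) = \left(- \frac{5}{3} + V\right) \left(-9 + V\right) = \left(-9 + V\right) \left(- \frac{5}{3} + V\right)$)
$\left(\left(-29 - 53\right) - 27\right) n{\left(j{\left(4 \right)} \right)} - 99 = \left(\left(-29 - 53\right) - 27\right) \left(15 + \left(4 \left(1 + 4\right)\right)^{2} - \frac{32 \cdot 4 \left(1 + 4\right)}{3}\right) - 99 = \left(-82 - 27\right) \left(15 + \left(4 \cdot 5\right)^{2} - \frac{32 \cdot 4 \cdot 5}{3}\right) - 99 = - 109 \left(15 + 20^{2} - \frac{640}{3}\right) - 99 = - 109 \left(15 + 400 - \frac{640}{3}\right) - 99 = \left(-109\right) \frac{605}{3} - 99 = - \frac{65945}{3} - 99 = - \frac{66242}{3}$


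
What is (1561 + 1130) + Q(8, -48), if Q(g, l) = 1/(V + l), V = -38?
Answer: 231425/86 ≈ 2691.0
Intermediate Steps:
Q(g, l) = 1/(-38 + l)
(1561 + 1130) + Q(8, -48) = (1561 + 1130) + 1/(-38 - 48) = 2691 + 1/(-86) = 2691 - 1/86 = 231425/86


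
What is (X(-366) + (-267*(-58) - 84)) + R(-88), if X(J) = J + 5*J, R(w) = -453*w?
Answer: 53070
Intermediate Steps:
X(J) = 6*J
(X(-366) + (-267*(-58) - 84)) + R(-88) = (6*(-366) + (-267*(-58) - 84)) - 453*(-88) = (-2196 + (15486 - 84)) + 39864 = (-2196 + 15402) + 39864 = 13206 + 39864 = 53070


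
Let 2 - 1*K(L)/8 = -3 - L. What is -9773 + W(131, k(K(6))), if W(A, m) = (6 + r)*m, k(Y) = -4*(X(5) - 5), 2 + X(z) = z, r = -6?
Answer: -9773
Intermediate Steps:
K(L) = 40 + 8*L (K(L) = 16 - 8*(-3 - L) = 16 + (24 + 8*L) = 40 + 8*L)
X(z) = -2 + z
k(Y) = 8 (k(Y) = -4*((-2 + 5) - 5) = -4*(3 - 5) = -4*(-2) = 8)
W(A, m) = 0 (W(A, m) = (6 - 6)*m = 0*m = 0)
-9773 + W(131, k(K(6))) = -9773 + 0 = -9773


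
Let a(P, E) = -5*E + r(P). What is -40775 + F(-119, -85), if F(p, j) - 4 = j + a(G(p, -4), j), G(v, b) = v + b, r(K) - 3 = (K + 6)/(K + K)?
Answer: -3315057/82 ≈ -40428.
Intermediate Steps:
r(K) = 3 + (6 + K)/(2*K) (r(K) = 3 + (K + 6)/(K + K) = 3 + (6 + K)/((2*K)) = 3 + (6 + K)*(1/(2*K)) = 3 + (6 + K)/(2*K))
G(v, b) = b + v
a(P, E) = 7/2 - 5*E + 3/P (a(P, E) = -5*E + (7/2 + 3/P) = 7/2 - 5*E + 3/P)
F(p, j) = 15/2 - 4*j + 3/(-4 + p) (F(p, j) = 4 + (j + (7/2 - 5*j + 3/(-4 + p))) = 4 + (7/2 - 4*j + 3/(-4 + p)) = 15/2 - 4*j + 3/(-4 + p))
-40775 + F(-119, -85) = -40775 + (6 + (-4 - 119)*(15 - 8*(-85)))/(2*(-4 - 119)) = -40775 + (½)*(6 - 123*(15 + 680))/(-123) = -40775 + (½)*(-1/123)*(6 - 123*695) = -40775 + (½)*(-1/123)*(6 - 85485) = -40775 + (½)*(-1/123)*(-85479) = -40775 + 28493/82 = -3315057/82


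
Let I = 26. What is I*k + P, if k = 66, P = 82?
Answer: 1798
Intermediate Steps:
I*k + P = 26*66 + 82 = 1716 + 82 = 1798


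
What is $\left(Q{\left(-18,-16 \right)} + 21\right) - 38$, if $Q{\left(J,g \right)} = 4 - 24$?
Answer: $-37$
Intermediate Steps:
$Q{\left(J,g \right)} = -20$ ($Q{\left(J,g \right)} = 4 - 24 = -20$)
$\left(Q{\left(-18,-16 \right)} + 21\right) - 38 = \left(-20 + 21\right) - 38 = 1 - 38 = -37$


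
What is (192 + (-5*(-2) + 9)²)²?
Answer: 305809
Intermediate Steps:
(192 + (-5*(-2) + 9)²)² = (192 + (10 + 9)²)² = (192 + 19²)² = (192 + 361)² = 553² = 305809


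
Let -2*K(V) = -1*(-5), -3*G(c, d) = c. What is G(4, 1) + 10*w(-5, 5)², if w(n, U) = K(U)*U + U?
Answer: 3367/6 ≈ 561.17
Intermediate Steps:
G(c, d) = -c/3
K(V) = -5/2 (K(V) = -(-1)*(-5)/2 = -½*5 = -5/2)
w(n, U) = -3*U/2 (w(n, U) = -5*U/2 + U = -3*U/2)
G(4, 1) + 10*w(-5, 5)² = -⅓*4 + 10*(-3/2*5)² = -4/3 + 10*(-15/2)² = -4/3 + 10*(225/4) = -4/3 + 1125/2 = 3367/6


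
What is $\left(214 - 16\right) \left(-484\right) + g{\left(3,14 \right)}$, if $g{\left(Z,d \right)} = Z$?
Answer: $-95829$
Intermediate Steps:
$\left(214 - 16\right) \left(-484\right) + g{\left(3,14 \right)} = \left(214 - 16\right) \left(-484\right) + 3 = 198 \left(-484\right) + 3 = -95832 + 3 = -95829$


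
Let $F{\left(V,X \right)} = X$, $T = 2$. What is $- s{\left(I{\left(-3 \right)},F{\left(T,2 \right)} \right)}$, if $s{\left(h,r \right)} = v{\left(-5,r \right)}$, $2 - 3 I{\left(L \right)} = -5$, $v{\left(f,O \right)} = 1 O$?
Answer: $-2$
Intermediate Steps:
$v{\left(f,O \right)} = O$
$I{\left(L \right)} = \frac{7}{3}$ ($I{\left(L \right)} = \frac{2}{3} - - \frac{5}{3} = \frac{2}{3} + \frac{5}{3} = \frac{7}{3}$)
$s{\left(h,r \right)} = r$
$- s{\left(I{\left(-3 \right)},F{\left(T,2 \right)} \right)} = \left(-1\right) 2 = -2$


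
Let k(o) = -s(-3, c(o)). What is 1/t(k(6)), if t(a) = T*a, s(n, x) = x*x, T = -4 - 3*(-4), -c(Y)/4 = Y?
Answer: -1/4608 ≈ -0.00021701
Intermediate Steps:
c(Y) = -4*Y
T = 8 (T = -4 + 12 = 8)
s(n, x) = x**2
k(o) = -16*o**2 (k(o) = -(-4*o)**2 = -16*o**2)
t(a) = 8*a
1/t(k(6)) = 1/(8*(-16*6**2)) = 1/(8*(-16*36)) = 1/(8*(-576)) = 1/(-4608) = -1/4608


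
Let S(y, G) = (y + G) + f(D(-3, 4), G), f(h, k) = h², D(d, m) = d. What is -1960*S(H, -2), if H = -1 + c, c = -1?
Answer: -9800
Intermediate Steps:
H = -2 (H = -1 - 1 = -2)
S(y, G) = 9 + G + y (S(y, G) = (y + G) + (-3)² = (G + y) + 9 = 9 + G + y)
-1960*S(H, -2) = -1960*(9 - 2 - 2) = -1960*5 = -9800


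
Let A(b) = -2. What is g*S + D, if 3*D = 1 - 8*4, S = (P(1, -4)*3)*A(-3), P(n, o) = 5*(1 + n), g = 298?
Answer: -53671/3 ≈ -17890.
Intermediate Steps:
P(n, o) = 5 + 5*n
S = -60 (S = ((5 + 5*1)*3)*(-2) = ((5 + 5)*3)*(-2) = (10*3)*(-2) = 30*(-2) = -60)
D = -31/3 (D = (1 - 8*4)/3 = (1 - 32)/3 = (1/3)*(-31) = -31/3 ≈ -10.333)
g*S + D = 298*(-60) - 31/3 = -17880 - 31/3 = -53671/3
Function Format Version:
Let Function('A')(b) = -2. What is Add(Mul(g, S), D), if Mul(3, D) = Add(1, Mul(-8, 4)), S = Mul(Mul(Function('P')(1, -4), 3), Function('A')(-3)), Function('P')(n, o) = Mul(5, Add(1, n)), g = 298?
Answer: Rational(-53671, 3) ≈ -17890.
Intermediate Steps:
Function('P')(n, o) = Add(5, Mul(5, n))
S = -60 (S = Mul(Mul(Add(5, Mul(5, 1)), 3), -2) = Mul(Mul(Add(5, 5), 3), -2) = Mul(Mul(10, 3), -2) = Mul(30, -2) = -60)
D = Rational(-31, 3) (D = Mul(Rational(1, 3), Add(1, Mul(-8, 4))) = Mul(Rational(1, 3), Add(1, -32)) = Mul(Rational(1, 3), -31) = Rational(-31, 3) ≈ -10.333)
Add(Mul(g, S), D) = Add(Mul(298, -60), Rational(-31, 3)) = Add(-17880, Rational(-31, 3)) = Rational(-53671, 3)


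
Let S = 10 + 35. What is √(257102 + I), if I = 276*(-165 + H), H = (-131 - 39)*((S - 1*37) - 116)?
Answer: √5278922 ≈ 2297.6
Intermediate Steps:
S = 45
H = 18360 (H = (-131 - 39)*((45 - 1*37) - 116) = -170*((45 - 37) - 116) = -170*(8 - 116) = -170*(-108) = 18360)
I = 5021820 (I = 276*(-165 + 18360) = 276*18195 = 5021820)
√(257102 + I) = √(257102 + 5021820) = √5278922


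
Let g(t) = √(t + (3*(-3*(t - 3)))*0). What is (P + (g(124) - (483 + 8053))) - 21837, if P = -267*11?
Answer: -33310 + 2*√31 ≈ -33299.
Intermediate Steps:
g(t) = √t (g(t) = √(t + (3*(-3*(-3 + t)))*0) = √(t + (3*(9 - 3*t))*0) = √(t + (27 - 9*t)*0) = √(t + 0) = √t)
P = -2937
(P + (g(124) - (483 + 8053))) - 21837 = (-2937 + (√124 - (483 + 8053))) - 21837 = (-2937 + (2*√31 - 1*8536)) - 21837 = (-2937 + (2*√31 - 8536)) - 21837 = (-2937 + (-8536 + 2*√31)) - 21837 = (-11473 + 2*√31) - 21837 = -33310 + 2*√31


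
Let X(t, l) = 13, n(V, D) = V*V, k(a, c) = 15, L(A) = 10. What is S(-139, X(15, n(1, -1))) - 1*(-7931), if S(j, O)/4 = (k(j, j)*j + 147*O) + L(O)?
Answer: 7275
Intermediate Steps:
n(V, D) = V²
S(j, O) = 40 + 60*j + 588*O (S(j, O) = 4*((15*j + 147*O) + 10) = 4*(10 + 15*j + 147*O) = 40 + 60*j + 588*O)
S(-139, X(15, n(1, -1))) - 1*(-7931) = (40 + 60*(-139) + 588*13) - 1*(-7931) = (40 - 8340 + 7644) + 7931 = -656 + 7931 = 7275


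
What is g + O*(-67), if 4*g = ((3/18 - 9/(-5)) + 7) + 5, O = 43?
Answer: -345301/120 ≈ -2877.5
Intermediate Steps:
g = 419/120 (g = (((3/18 - 9/(-5)) + 7) + 5)/4 = (((3*(1/18) - 9*(-⅕)) + 7) + 5)/4 = (((⅙ + 9/5) + 7) + 5)/4 = ((59/30 + 7) + 5)/4 = (269/30 + 5)/4 = (¼)*(419/30) = 419/120 ≈ 3.4917)
g + O*(-67) = 419/120 + 43*(-67) = 419/120 - 2881 = -345301/120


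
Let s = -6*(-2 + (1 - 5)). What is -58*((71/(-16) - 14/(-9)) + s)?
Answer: -138301/72 ≈ -1920.8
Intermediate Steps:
s = 36 (s = -6*(-2 - 4) = -6*(-6) = 36)
-58*((71/(-16) - 14/(-9)) + s) = -58*((71/(-16) - 14/(-9)) + 36) = -58*((71*(-1/16) - 14*(-⅑)) + 36) = -58*((-71/16 + 14/9) + 36) = -58*(-415/144 + 36) = -58*4769/144 = -138301/72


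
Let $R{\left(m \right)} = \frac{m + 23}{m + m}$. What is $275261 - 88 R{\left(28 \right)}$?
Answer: $\frac{1926266}{7} \approx 2.7518 \cdot 10^{5}$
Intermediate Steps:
$R{\left(m \right)} = \frac{23 + m}{2 m}$
$275261 - 88 R{\left(28 \right)} = 275261 - 88 \frac{23 + 28}{2 \cdot 28} = 275261 - 88 \cdot \frac{1}{2} \cdot \frac{1}{28} \cdot 51 = 275261 - \frac{561}{7} = \frac{1926266}{7}$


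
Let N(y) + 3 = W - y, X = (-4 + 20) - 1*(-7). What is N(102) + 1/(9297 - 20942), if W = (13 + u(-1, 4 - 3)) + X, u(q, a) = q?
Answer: -815151/11645 ≈ -70.000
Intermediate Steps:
X = 23 (X = 16 + 7 = 23)
W = 35 (W = (13 - 1) + 23 = 12 + 23 = 35)
N(y) = 32 - y (N(y) = -3 + (35 - y) = 32 - y)
N(102) + 1/(9297 - 20942) = (32 - 1*102) + 1/(9297 - 20942) = (32 - 102) + 1/(-11645) = -70 - 1/11645 = -815151/11645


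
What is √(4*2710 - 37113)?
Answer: I*√26273 ≈ 162.09*I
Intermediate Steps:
√(4*2710 - 37113) = √(10840 - 37113) = √(-26273) = I*√26273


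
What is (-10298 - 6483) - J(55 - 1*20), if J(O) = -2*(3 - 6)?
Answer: -16787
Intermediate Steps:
J(O) = 6 (J(O) = -2*(-3) = 6)
(-10298 - 6483) - J(55 - 1*20) = (-10298 - 6483) - 1*6 = -16781 - 6 = -16787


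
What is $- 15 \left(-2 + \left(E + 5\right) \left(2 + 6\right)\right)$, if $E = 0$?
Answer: $-570$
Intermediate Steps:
$- 15 \left(-2 + \left(E + 5\right) \left(2 + 6\right)\right) = - 15 \left(-2 + \left(0 + 5\right) \left(2 + 6\right)\right) = - 15 \left(-2 + 5 \cdot 8\right) = - 15 \left(-2 + 40\right) = \left(-15\right) 38 = -570$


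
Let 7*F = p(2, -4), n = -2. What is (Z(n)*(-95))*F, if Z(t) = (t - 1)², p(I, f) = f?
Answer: 3420/7 ≈ 488.57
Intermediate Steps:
F = -4/7 (F = (⅐)*(-4) = -4/7 ≈ -0.57143)
Z(t) = (-1 + t)²
(Z(n)*(-95))*F = ((-1 - 2)²*(-95))*(-4/7) = ((-3)²*(-95))*(-4/7) = (9*(-95))*(-4/7) = -855*(-4/7) = 3420/7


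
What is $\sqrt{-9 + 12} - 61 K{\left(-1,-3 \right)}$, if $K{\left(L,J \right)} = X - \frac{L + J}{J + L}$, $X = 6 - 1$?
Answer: $-244 + \sqrt{3} \approx -242.27$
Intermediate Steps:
$X = 5$ ($X = 6 - 1 = 5$)
$K{\left(L,J \right)} = 4$ ($K{\left(L,J \right)} = 5 - \frac{L + J}{J + L} = 5 - \frac{J + L}{J + L} = 5 - 1 = 4$)
$\sqrt{-9 + 12} - 61 K{\left(-1,-3 \right)} = \sqrt{-9 + 12} - 244 = \sqrt{3} - 244 = -244 + \sqrt{3}$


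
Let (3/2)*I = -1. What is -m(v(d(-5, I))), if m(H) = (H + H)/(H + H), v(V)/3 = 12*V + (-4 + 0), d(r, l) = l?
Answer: -1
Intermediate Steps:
I = -2/3 (I = (2/3)*(-1) = -2/3 ≈ -0.66667)
v(V) = -12 + 36*V (v(V) = 3*(12*V + (-4 + 0)) = 3*(12*V - 4) = 3*(-4 + 12*V) = -12 + 36*V)
m(H) = 1 (m(H) = (2*H)/((2*H)) = (2*H)*(1/(2*H)) = 1)
-m(v(d(-5, I))) = -1*1 = -1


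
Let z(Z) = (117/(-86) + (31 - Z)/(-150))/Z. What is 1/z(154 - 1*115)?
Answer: -251550/8431 ≈ -29.836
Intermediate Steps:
z(Z) = (-5054/3225 + Z/150)/Z (z(Z) = (117*(-1/86) + (31 - Z)*(-1/150))/Z = (-117/86 + (-31/150 + Z/150))/Z = (-5054/3225 + Z/150)/Z)
1/z(154 - 1*115) = 1/((-10108 + 43*(154 - 1*115))/(6450*(154 - 1*115))) = 1/((-10108 + 43*(154 - 115))/(6450*(154 - 115))) = 1/((1/6450)*(-10108 + 43*39)/39) = 1/((1/6450)*(1/39)*(-10108 + 1677)) = 1/((1/6450)*(1/39)*(-8431)) = 1/(-8431/251550) = -251550/8431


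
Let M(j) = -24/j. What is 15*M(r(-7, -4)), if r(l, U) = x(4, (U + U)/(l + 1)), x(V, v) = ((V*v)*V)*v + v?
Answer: -810/67 ≈ -12.090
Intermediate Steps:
x(V, v) = v + V²*v² (x(V, v) = (v*V²)*v + v = V²*v² + v = v + V²*v²)
r(l, U) = 2*U*(1 + 32*U/(1 + l))/(1 + l) (r(l, U) = ((U + U)/(l + 1))*(1 + ((U + U)/(l + 1))*4²) = ((2*U)/(1 + l))*(1 + ((2*U)/(1 + l))*16) = (2*U/(1 + l))*(1 + (2*U/(1 + l))*16) = (2*U/(1 + l))*(1 + 32*U/(1 + l)) = 2*U*(1 + 32*U/(1 + l))/(1 + l))
15*M(r(-7, -4)) = 15*(-24*(-(1 - 7)²/(8*(1 - 7 + 32*(-4))))) = 15*(-24*(-9/(2*(1 - 7 - 128)))) = 15*(-24/(2*(-4)*(1/36)*(-134))) = 15*(-24/268/9) = 15*(-24*9/268) = 15*(-54/67) = -810/67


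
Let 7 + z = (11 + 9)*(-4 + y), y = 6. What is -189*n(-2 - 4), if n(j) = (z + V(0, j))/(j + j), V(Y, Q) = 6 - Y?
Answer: 2457/4 ≈ 614.25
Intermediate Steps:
z = 33 (z = -7 + (11 + 9)*(-4 + 6) = -7 + 20*2 = -7 + 40 = 33)
n(j) = 39/(2*j) (n(j) = (33 + (6 - 1*0))/(j + j) = (33 + (6 + 0))/((2*j)) = (33 + 6)*(1/(2*j)) = 39*(1/(2*j)) = 39/(2*j))
-189*n(-2 - 4) = -7371/(2*(-2 - 4)) = -7371/(2*(-6)) = -7371*(-1)/(2*6) = -189*(-13/4) = 2457/4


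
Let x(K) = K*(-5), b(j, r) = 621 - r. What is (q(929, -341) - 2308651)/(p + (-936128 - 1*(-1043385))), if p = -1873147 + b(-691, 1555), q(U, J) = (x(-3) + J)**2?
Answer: 2202375/1766824 ≈ 1.2465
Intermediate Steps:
x(K) = -5*K
q(U, J) = (15 + J)**2 (q(U, J) = (-5*(-3) + J)**2 = (15 + J)**2)
p = -1874081 (p = -1873147 + (621 - 1*1555) = -1873147 + (621 - 1555) = -1873147 - 934 = -1874081)
(q(929, -341) - 2308651)/(p + (-936128 - 1*(-1043385))) = ((15 - 341)**2 - 2308651)/(-1874081 + (-936128 - 1*(-1043385))) = ((-326)**2 - 2308651)/(-1874081 + (-936128 + 1043385)) = (106276 - 2308651)/(-1874081 + 107257) = -2202375/(-1766824) = -2202375*(-1/1766824) = 2202375/1766824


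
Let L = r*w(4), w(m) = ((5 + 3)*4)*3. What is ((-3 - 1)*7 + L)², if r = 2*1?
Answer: 26896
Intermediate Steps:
r = 2
w(m) = 96 (w(m) = (8*4)*3 = 32*3 = 96)
L = 192 (L = 2*96 = 192)
((-3 - 1)*7 + L)² = ((-3 - 1)*7 + 192)² = (-4*7 + 192)² = (-28 + 192)² = 164² = 26896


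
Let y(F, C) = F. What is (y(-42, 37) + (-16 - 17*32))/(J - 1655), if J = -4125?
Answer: 301/2890 ≈ 0.10415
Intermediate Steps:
(y(-42, 37) + (-16 - 17*32))/(J - 1655) = (-42 + (-16 - 17*32))/(-4125 - 1655) = (-42 + (-16 - 544))/(-5780) = (-42 - 560)*(-1/5780) = -602*(-1/5780) = 301/2890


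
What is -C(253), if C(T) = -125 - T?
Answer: 378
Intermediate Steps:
-C(253) = -(-125 - 1*253) = -(-125 - 253) = -1*(-378) = 378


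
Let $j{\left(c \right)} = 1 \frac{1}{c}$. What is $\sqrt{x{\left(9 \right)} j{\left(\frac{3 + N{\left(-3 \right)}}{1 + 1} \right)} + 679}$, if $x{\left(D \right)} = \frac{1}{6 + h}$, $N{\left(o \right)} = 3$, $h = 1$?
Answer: $\frac{2 \sqrt{74865}}{21} \approx 26.059$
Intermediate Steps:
$x{\left(D \right)} = \frac{1}{7}$ ($x{\left(D \right)} = \frac{1}{6 + 1} = \frac{1}{7}$)
$j{\left(c \right)} = \frac{1}{c}$
$\sqrt{x{\left(9 \right)} j{\left(\frac{3 + N{\left(-3 \right)}}{1 + 1} \right)} + 679} = \sqrt{\frac{1}{7 \frac{3 + 3}{1 + 1}} + 679} = \sqrt{\frac{1}{7 \cdot \frac{6}{2}} + 679} = \sqrt{\frac{1}{7 \cdot 6 \cdot \frac{1}{2}} + 679} = \sqrt{\frac{1}{7 \cdot 3} + 679} = \sqrt{\frac{1}{7} \cdot \frac{1}{3} + 679} = \sqrt{\frac{1}{21} + 679} = \sqrt{\frac{14260}{21}} = \frac{2 \sqrt{74865}}{21}$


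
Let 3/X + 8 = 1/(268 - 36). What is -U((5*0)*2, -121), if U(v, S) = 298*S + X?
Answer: 66888286/1855 ≈ 36058.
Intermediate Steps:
X = -696/1855 (X = 3/(-8 + 1/(268 - 36)) = 3/(-8 + 1/232) = 3/(-1855/232) = 3*(-232/1855) = -696/1855 ≈ -0.37520)
U(v, S) = -696/1855 + 298*S (U(v, S) = 298*S - 696/1855 = -696/1855 + 298*S)
-U((5*0)*2, -121) = -(-696/1855 + 298*(-121)) = -(-696/1855 - 36058) = -1*(-66888286/1855) = 66888286/1855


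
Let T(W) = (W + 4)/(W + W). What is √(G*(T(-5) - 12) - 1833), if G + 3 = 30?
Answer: I*√215430/10 ≈ 46.414*I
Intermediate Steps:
T(W) = (4 + W)/(2*W) (T(W) = (4 + W)/((2*W)) = (4 + W)*(1/(2*W)) = (4 + W)/(2*W))
G = 27 (G = -3 + 30 = 27)
√(G*(T(-5) - 12) - 1833) = √(27*((½)*(4 - 5)/(-5) - 12) - 1833) = √(27*((½)*(-⅕)*(-1) - 12) - 1833) = √(27*(⅒ - 12) - 1833) = √(27*(-119/10) - 1833) = √(-3213/10 - 1833) = √(-21543/10) = I*√215430/10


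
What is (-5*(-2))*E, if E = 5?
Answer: 50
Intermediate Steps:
(-5*(-2))*E = -5*(-2)*5 = 10*5 = 50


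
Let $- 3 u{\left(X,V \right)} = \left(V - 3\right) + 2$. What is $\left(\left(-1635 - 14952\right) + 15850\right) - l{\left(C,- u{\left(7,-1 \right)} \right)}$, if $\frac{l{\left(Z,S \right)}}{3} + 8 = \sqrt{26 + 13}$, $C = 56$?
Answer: $-713 - 3 \sqrt{39} \approx -731.74$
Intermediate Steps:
$u{\left(X,V \right)} = \frac{1}{3} - \frac{V}{3}$ ($u{\left(X,V \right)} = - \frac{\left(V - 3\right) + 2}{3} = - \frac{\left(-3 + V\right) + 2}{3} = - \frac{-1 + V}{3} = \frac{1}{3} - \frac{V}{3}$)
$l{\left(Z,S \right)} = -24 + 3 \sqrt{39}$ ($l{\left(Z,S \right)} = -24 + 3 \sqrt{26 + 13} = -24 + 3 \sqrt{39}$)
$\left(\left(-1635 - 14952\right) + 15850\right) - l{\left(C,- u{\left(7,-1 \right)} \right)} = \left(\left(-1635 - 14952\right) + 15850\right) - \left(-24 + 3 \sqrt{39}\right) = \left(-16587 + 15850\right) + \left(24 - 3 \sqrt{39}\right) = -737 + \left(24 - 3 \sqrt{39}\right) = -713 - 3 \sqrt{39}$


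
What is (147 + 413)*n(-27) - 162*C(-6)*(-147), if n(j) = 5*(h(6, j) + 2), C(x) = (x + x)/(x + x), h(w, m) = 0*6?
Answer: 29414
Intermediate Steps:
h(w, m) = 0
C(x) = 1 (C(x) = (2*x)/((2*x)) = (2*x)*(1/(2*x)) = 1)
n(j) = 10 (n(j) = 5*(0 + 2) = 5*2 = 10)
(147 + 413)*n(-27) - 162*C(-6)*(-147) = (147 + 413)*10 - 162*1*(-147) = 560*10 - 162*(-147) = 5600 - 1*(-23814) = 5600 + 23814 = 29414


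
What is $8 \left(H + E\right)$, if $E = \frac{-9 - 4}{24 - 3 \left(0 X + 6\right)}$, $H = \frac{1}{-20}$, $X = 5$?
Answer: $- \frac{266}{15} \approx -17.733$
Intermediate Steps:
$H = - \frac{1}{20} \approx -0.05$
$E = - \frac{13}{6}$ ($E = \frac{-9 - 4}{24 - 3 \left(0 \cdot 5 + 6\right)} = - \frac{13}{24 - 3 \left(0 + 6\right)} = - \frac{13}{24 - 18} = - \frac{13}{6} \approx -2.1667$)
$8 \left(H + E\right) = 8 \left(- \frac{1}{20} - \frac{13}{6}\right) = 8 \left(- \frac{133}{60}\right) = - \frac{266}{15}$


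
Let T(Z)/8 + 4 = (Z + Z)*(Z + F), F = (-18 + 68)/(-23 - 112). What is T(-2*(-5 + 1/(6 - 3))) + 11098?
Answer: 1004762/81 ≈ 12404.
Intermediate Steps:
F = -10/27 (F = 50/(-135) = 50*(-1/135) = -10/27 ≈ -0.37037)
T(Z) = -32 + 16*Z*(-10/27 + Z) (T(Z) = -32 + 8*((Z + Z)*(Z - 10/27)) = -32 + 8*((2*Z)*(-10/27 + Z)) = -32 + 8*(2*Z*(-10/27 + Z)) = -32 + 16*Z*(-10/27 + Z))
T(-2*(-5 + 1/(6 - 3))) + 11098 = (-32 + 16*(-2*(-5 + 1/(6 - 3)))² - (-320)*(-5 + 1/(6 - 3))/27) + 11098 = (-32 + 16*(-2*(-5 + 1/3))² - (-320)*(-5 + 1/3)/27) + 11098 = (-32 + 16*(-2*(-5 + ⅓))² - (-320)*(-5 + ⅓)/27) + 11098 = (-32 + 16*(-2*(-14/3))² - (-320)*(-14)/(27*3)) + 11098 = (-32 + 16*(28/3)² - 160/27*28/3) + 11098 = (-32 + 16*(784/9) - 4480/81) + 11098 = (-32 + 12544/9 - 4480/81) + 11098 = 105824/81 + 11098 = 1004762/81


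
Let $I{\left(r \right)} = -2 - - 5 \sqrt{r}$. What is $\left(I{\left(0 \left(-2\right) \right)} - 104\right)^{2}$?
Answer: $11236$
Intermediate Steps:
$I{\left(r \right)} = -2 + 5 \sqrt{r}$
$\left(I{\left(0 \left(-2\right) \right)} - 104\right)^{2} = \left(\left(-2 + 5 \sqrt{0 \left(-2\right)}\right) - 104\right)^{2} = \left(\left(-2 + 5 \sqrt{0}\right) - 104\right)^{2} = \left(\left(-2 + 5 \cdot 0\right) - 104\right)^{2} = \left(\left(-2 + 0\right) - 104\right)^{2} = \left(-2 - 104\right)^{2} = \left(-106\right)^{2} = 11236$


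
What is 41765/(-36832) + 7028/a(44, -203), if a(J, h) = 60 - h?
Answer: 247871101/9686816 ≈ 25.589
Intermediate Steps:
41765/(-36832) + 7028/a(44, -203) = 41765/(-36832) + 7028/(60 - 1*(-203)) = 41765*(-1/36832) + 7028/(60 + 203) = -41765/36832 + 7028/263 = 247871101/9686816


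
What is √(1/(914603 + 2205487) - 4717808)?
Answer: I*√45927679754383924710/3120090 ≈ 2172.1*I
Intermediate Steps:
√(1/(914603 + 2205487) - 4717808) = √(1/3120090 - 4717808) = √(-14719985562719/3120090) = I*√45927679754383924710/3120090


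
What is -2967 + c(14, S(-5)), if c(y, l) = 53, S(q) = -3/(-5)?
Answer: -2914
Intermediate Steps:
S(q) = ⅗ (S(q) = -3*(-⅕) = ⅗)
-2967 + c(14, S(-5)) = -2967 + 53 = -2914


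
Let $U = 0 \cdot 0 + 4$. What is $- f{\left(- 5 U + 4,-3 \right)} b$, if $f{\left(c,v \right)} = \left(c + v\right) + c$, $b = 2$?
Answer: $70$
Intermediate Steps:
$U = 4$ ($U = 0 + 4 = 4$)
$f{\left(c,v \right)} = v + 2 c$
$- f{\left(- 5 U + 4,-3 \right)} b = - (-3 + 2 \left(\left(-5\right) 4 + 4\right)) 2 = - (-3 + 2 \left(-20 + 4\right)) 2 = - (-3 + 2 \left(-16\right)) 2 = - (-3 - 32) 2 = \left(-1\right) \left(-35\right) 2 = 35 \cdot 2 = 70$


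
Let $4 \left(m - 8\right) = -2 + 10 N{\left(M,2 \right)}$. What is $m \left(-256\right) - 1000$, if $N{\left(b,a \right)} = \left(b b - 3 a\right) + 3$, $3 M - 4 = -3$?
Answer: $- \frac{9640}{9} \approx -1071.1$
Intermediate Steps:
$M = \frac{1}{3}$ ($M = \frac{4}{3} + \frac{1}{3} \left(-3\right) = \frac{4}{3} - 1 = \frac{1}{3} \approx 0.33333$)
$N{\left(b,a \right)} = 3 + b^{2} - 3 a$ ($N{\left(b,a \right)} = \left(b^{2} - 3 a\right) + 3 = 3 + b^{2} - 3 a$)
$m = \frac{5}{18}$ ($m = 8 + \frac{-2 + 10 \left(3 + \left(\frac{1}{3}\right)^{2} - 6\right)}{4} = 8 + \frac{-2 + 10 \left(3 + \frac{1}{9} - 6\right)}{4} = 8 + \frac{-2 + 10 \left(- \frac{26}{9}\right)}{4} = 8 + \frac{-2 - \frac{260}{9}}{4} = 8 + \frac{1}{4} \left(- \frac{278}{9}\right) = 8 - \frac{139}{18} = \frac{5}{18} \approx 0.27778$)
$m \left(-256\right) - 1000 = \frac{5}{18} \left(-256\right) - 1000 = - \frac{640}{9} - 1000 = - \frac{9640}{9}$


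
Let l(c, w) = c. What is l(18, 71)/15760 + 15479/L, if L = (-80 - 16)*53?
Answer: -15241091/5011680 ≈ -3.0411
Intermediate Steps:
L = -5088 (L = -96*53 = -5088)
l(18, 71)/15760 + 15479/L = 18/15760 + 15479/(-5088) = 18*(1/15760) + 15479*(-1/5088) = 9/7880 - 15479/5088 = -15241091/5011680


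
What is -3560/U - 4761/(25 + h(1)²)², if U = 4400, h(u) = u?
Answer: -291937/37180 ≈ -7.8520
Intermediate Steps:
-3560/U - 4761/(25 + h(1)²)² = -3560/4400 - 4761/(25 + 1²)² = -3560*1/4400 - 4761/(25 + 1)² = -89/110 - 4761/(26²) = -89/110 - 4761/676 = -291937/37180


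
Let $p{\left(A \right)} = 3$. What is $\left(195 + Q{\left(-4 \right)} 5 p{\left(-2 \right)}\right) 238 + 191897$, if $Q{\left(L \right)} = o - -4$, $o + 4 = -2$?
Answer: $231167$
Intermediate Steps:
$o = -6$ ($o = -4 - 2 = -6$)
$Q{\left(L \right)} = -2$ ($Q{\left(L \right)} = -6 - -4 = -6 + 4 = -2$)
$\left(195 + Q{\left(-4 \right)} 5 p{\left(-2 \right)}\right) 238 + 191897 = \left(195 + \left(-2\right) 5 \cdot 3\right) 238 + 191897 = \left(195 - 30\right) 238 + 191897 = 165 \cdot 238 + 191897 = 39270 + 191897 = 231167$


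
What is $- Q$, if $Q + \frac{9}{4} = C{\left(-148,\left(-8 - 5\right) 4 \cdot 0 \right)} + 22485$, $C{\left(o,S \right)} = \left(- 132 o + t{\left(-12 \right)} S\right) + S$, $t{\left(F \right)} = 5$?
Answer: $- \frac{168075}{4} \approx -42019.0$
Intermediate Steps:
$C{\left(o,S \right)} = - 132 o + 6 S$ ($C{\left(o,S \right)} = \left(- 132 o + 5 S\right) + S = - 132 o + 6 S$)
$Q = \frac{168075}{4}$ ($Q = - \frac{9}{4} + \left(\left(\left(-132\right) \left(-148\right) + 6 \left(-8 - 5\right) 4 \cdot 0\right) + 22485\right) = - \frac{9}{4} + \left(\left(19536 + 6 \left(-8 - 5\right) 0\right) + 22485\right) = - \frac{9}{4} + \left(\left(19536 + 6 \left(\left(-13\right) 0\right)\right) + 22485\right) = - \frac{9}{4} + \left(\left(19536 + 6 \cdot 0\right) + 22485\right) = - \frac{9}{4} + \left(\left(19536 + 0\right) + 22485\right) = - \frac{9}{4} + \left(19536 + 22485\right) = - \frac{9}{4} + 42021 = \frac{168075}{4} \approx 42019.0$)
$- Q = \left(-1\right) \frac{168075}{4} = - \frac{168075}{4}$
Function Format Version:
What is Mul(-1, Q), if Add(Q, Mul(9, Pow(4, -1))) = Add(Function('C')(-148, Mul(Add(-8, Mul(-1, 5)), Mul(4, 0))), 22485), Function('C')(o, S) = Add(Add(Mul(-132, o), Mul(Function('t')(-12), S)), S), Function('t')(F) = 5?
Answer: Rational(-168075, 4) ≈ -42019.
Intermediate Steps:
Function('C')(o, S) = Add(Mul(-132, o), Mul(6, S)) (Function('C')(o, S) = Add(Add(Mul(-132, o), Mul(5, S)), S) = Add(Mul(-132, o), Mul(6, S)))
Q = Rational(168075, 4) (Q = Add(Rational(-9, 4), Add(Add(Mul(-132, -148), Mul(6, Mul(Add(-8, Mul(-1, 5)), Mul(4, 0)))), 22485)) = Add(Rational(-9, 4), Add(Add(19536, Mul(6, Mul(Add(-8, -5), 0))), 22485)) = Add(Rational(-9, 4), Add(Add(19536, Mul(6, Mul(-13, 0))), 22485)) = Add(Rational(-9, 4), Add(Add(19536, Mul(6, 0)), 22485)) = Add(Rational(-9, 4), Add(Add(19536, 0), 22485)) = Add(Rational(-9, 4), Add(19536, 22485)) = Add(Rational(-9, 4), 42021) = Rational(168075, 4) ≈ 42019.)
Mul(-1, Q) = Mul(-1, Rational(168075, 4)) = Rational(-168075, 4)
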